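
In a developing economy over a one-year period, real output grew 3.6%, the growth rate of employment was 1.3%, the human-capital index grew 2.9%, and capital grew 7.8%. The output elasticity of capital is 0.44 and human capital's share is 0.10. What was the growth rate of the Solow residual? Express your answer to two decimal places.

-0.72%

Labor's share = 1 − 0.44 − 0.1 = 0.46.
Capital: 0.44 × 7.8 = 3.432 pp.
The human-capital index: 0.1 × 2.9 = 0.29 pp.
Employment: 0.46 × 1.3 = 0.598 pp.
TFP growth = 3.6 − 4.32 = -0.72%.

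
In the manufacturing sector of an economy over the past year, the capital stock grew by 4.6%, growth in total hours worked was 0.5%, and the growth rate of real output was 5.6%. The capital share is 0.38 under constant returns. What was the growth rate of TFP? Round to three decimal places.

Labor's share = 1 − 0.38 = 0.62.
The capital stock: 0.38 × 4.6 = 1.748 pp.
Total hours worked: 0.62 × 0.5 = 0.31 pp.
TFP growth = 5.6 − 2.058 = 3.542%.

3.542%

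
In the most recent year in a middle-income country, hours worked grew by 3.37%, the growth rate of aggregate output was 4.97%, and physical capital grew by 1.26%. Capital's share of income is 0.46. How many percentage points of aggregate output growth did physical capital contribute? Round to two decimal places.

0.58 pp

Contribution = share × growth = 0.46 × 1.26 = 0.5796 pp.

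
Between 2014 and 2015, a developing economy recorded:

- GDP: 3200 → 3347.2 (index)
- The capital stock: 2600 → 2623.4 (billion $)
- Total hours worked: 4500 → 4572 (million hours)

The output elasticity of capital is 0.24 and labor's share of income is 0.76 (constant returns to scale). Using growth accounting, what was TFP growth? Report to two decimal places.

TFP growth was 3.17%.

GDP growth = (3347.2 − 3200) / 3200 = 4.6%.
The capital stock growth = (2623.4 − 2600) / 2600 = 0.9%.
Total hours worked growth = (4572 − 4500) / 4500 = 1.6%.
Labor's share = 1 − 0.24 = 0.76.
The capital stock: 0.24 × 0.9 = 0.216 pp.
Total hours worked: 0.76 × 1.6 = 1.216 pp.
TFP growth = 4.6 − 1.432 = 3.168%.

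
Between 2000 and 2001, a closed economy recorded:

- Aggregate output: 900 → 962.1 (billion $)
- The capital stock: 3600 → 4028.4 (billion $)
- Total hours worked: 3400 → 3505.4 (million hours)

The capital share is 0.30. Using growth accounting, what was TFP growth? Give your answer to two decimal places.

Aggregate output growth = (962.1 − 900) / 900 = 6.9%.
The capital stock growth = (4028.4 − 3600) / 3600 = 11.9%.
Total hours worked growth = (3505.4 − 3400) / 3400 = 3.1%.
Labor's share = 1 − 0.3 = 0.7.
The capital stock: 0.3 × 11.9 = 3.57 pp.
Total hours worked: 0.7 × 3.1 = 2.17 pp.
TFP growth = 6.9 − 5.74 = 1.16%.

1.16%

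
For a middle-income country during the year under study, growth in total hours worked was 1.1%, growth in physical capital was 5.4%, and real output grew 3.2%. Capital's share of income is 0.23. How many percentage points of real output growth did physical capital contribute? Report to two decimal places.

Contribution = share × growth = 0.23 × 5.4 = 1.242 pp.

1.24 pp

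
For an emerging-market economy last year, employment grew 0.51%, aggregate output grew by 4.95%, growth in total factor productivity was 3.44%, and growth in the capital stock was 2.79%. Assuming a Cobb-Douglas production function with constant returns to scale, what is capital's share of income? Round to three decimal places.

α = 0.439

gY = gA + α·gK + (1−α)·gL, so gY − gA − gL = α(gK − gL).
4.95 − 3.44 − 0.51 = α × (2.79 − 0.51).
1 = 2.28 α, so α = 0.4386.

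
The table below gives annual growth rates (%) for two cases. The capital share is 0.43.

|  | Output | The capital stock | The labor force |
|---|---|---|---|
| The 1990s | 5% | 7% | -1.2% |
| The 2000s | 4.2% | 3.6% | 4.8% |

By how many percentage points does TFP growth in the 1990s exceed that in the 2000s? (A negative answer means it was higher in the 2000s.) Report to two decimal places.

2.76 percentage points

Labor's share = 1 − 0.43 = 0.57.
The 1990s: TFP = 5 − 3.01 + 0.684 = 2.674%.
The 2000s: TFP = 4.2 − 1.548 − 2.736 = -0.084%.
Difference = 2.674 − (-0.084) = 2.758 pp.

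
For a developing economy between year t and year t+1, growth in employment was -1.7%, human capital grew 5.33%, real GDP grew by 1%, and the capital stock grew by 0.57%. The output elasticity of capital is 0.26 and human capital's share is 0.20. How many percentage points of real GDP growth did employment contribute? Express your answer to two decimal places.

-0.92 pp

Labor's share = 1 − 0.26 − 0.2 = 0.54.
Contribution = share × growth = 0.54 × (-1.7) = -0.918 pp.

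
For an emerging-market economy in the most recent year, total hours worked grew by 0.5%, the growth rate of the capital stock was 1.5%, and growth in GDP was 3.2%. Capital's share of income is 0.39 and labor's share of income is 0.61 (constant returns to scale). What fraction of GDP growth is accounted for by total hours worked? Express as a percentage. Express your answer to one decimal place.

Labor's share = 1 − 0.39 = 0.61.
Total hours worked contributed 0.61 × 0.5 = 0.305 pp.
Share of growth = 0.305 / 3.2 × 100 = 9.531%.

9.5%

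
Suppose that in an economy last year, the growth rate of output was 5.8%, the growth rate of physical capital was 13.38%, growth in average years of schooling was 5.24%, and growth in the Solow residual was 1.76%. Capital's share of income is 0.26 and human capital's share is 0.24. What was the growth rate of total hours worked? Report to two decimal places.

Labor's share = 1 − 0.26 − 0.24 = 0.5.
gY = gA + 0.26×13.38 + 0.24×5.24 + 0.5×g.
0.5×g = 5.8 − 1.76 − 4.7364 = -0.6964.
g = -0.6964 / 0.5 = -1.3928%.

-1.39%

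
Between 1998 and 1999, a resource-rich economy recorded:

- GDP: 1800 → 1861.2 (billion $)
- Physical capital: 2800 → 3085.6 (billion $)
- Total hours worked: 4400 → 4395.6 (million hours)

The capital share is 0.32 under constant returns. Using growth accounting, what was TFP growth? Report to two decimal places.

TFP grew 0.20%.

GDP growth = (1861.2 − 1800) / 1800 = 3.4%.
Physical capital growth = (3085.6 − 2800) / 2800 = 10.2%.
Total hours worked growth = (4395.6 − 4400) / 4400 = -0.1%.
Labor's share = 1 − 0.32 = 0.68.
Physical capital: 0.32 × 10.2 = 3.264 pp.
Total hours worked: 0.68 × (-0.1) = -0.068 pp.
TFP growth = 3.4 − 3.196 = 0.204%.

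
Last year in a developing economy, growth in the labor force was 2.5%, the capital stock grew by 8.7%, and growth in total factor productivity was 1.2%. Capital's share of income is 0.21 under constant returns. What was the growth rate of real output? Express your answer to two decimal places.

Labor's share = 1 − 0.21 = 0.79.
The capital stock: 0.21 × 8.7 = 1.827 pp.
The labor force: 0.79 × 2.5 = 1.975 pp.
Output growth = 1.2 + 3.802 = 5.002%.

5.00%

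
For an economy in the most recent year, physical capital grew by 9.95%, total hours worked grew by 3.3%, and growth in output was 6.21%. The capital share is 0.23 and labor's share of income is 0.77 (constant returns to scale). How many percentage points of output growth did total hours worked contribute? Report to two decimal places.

Labor's share = 1 − 0.23 = 0.77.
Contribution = share × growth = 0.77 × 3.3 = 2.541 pp.

2.54 pp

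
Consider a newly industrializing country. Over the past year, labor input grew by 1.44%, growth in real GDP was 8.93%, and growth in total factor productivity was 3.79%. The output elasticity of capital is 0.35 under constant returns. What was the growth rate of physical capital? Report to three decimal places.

Labor's share = 1 − 0.35 = 0.65.
gY = gA + 0.65×1.44 + 0.35×g.
0.35×g = 8.93 − 3.79 − 0.936 = 4.204.
g = 4.204 / 0.35 = 12.01143%.

12.011%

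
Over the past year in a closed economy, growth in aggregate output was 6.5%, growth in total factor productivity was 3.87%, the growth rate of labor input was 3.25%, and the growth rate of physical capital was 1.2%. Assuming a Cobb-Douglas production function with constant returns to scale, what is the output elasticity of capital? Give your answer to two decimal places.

gY = gA + α·gK + (1−α)·gL, so gY − gA − gL = α(gK − gL).
6.5 − 3.87 − 3.25 = α × (1.2 − 3.25).
-0.62 = -2.05 α, so α = 0.3024.

0.30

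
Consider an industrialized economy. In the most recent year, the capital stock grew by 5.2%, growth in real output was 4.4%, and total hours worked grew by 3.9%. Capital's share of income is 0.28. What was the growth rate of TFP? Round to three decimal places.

0.136%

Labor's share = 1 − 0.28 = 0.72.
The capital stock: 0.28 × 5.2 = 1.456 pp.
Total hours worked: 0.72 × 3.9 = 2.808 pp.
TFP growth = 4.4 − 4.264 = 0.136%.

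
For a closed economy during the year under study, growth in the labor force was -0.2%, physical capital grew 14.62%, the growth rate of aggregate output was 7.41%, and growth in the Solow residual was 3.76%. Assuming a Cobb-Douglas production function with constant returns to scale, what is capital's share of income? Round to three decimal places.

0.260

gY = gA + α·gK + (1−α)·gL, so gY − gA − gL = α(gK − gL).
7.41 − 3.76 + 0.2 = α × (14.62 − (-0.2)).
3.85 = 14.82 α, so α = 0.25978.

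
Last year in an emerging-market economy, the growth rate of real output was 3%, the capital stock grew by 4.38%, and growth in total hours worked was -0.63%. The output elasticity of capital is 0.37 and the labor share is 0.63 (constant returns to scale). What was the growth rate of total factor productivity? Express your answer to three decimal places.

Labor's share = 1 − 0.37 = 0.63.
The capital stock: 0.37 × 4.38 = 1.6206 pp.
Total hours worked: 0.63 × (-0.63) = -0.3969 pp.
TFP growth = 3 − 1.2237 = 1.7763%.

Total factor productivity growth was 1.776%.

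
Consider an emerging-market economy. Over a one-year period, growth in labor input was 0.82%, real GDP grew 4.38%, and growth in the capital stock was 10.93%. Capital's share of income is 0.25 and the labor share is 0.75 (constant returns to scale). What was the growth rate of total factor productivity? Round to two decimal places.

Labor's share = 1 − 0.25 = 0.75.
The capital stock: 0.25 × 10.93 = 2.7325 pp.
Labor input: 0.75 × 0.82 = 0.615 pp.
TFP growth = 4.38 − 3.3475 = 1.0325%.

1.03%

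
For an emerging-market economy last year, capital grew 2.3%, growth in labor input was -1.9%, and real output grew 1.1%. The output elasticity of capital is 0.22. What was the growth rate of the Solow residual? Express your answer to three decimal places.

Labor's share = 1 − 0.22 = 0.78.
Capital: 0.22 × 2.3 = 0.506 pp.
Labor input: 0.78 × (-1.9) = -1.482 pp.
TFP growth = 1.1 + 0.976 = 2.076%.

The Solow residual growth was 2.076%.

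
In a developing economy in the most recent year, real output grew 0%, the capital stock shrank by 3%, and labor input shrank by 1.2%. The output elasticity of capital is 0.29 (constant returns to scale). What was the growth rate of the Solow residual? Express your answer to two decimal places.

The Solow residual growth was 1.72%.

Labor's share = 1 − 0.29 = 0.71.
The capital stock: 0.29 × (-3) = -0.87 pp.
Labor input: 0.71 × (-1.2) = -0.852 pp.
TFP growth = 0 + 1.722 = 1.722%.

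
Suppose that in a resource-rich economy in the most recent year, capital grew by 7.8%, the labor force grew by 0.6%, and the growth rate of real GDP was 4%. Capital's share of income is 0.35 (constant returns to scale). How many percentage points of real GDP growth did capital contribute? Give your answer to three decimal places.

Contribution = share × growth = 0.35 × 7.8 = 2.73 pp.

2.730 pp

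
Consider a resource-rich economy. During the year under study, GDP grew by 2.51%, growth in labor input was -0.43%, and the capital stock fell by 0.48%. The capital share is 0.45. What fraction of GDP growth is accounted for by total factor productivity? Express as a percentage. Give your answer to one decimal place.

Labor's share = 1 − 0.45 = 0.55.
The capital stock: 0.45 × (-0.48) = -0.216 pp.
Labor input: 0.55 × (-0.43) = -0.2365 pp.
TFP growth = 2.51 + 0.4525 = 2.9625%.
TFP share of growth = 2.9625 / 2.51 × 100 = 118.028%.

Total factor productivity accounted for 118.0% of growth.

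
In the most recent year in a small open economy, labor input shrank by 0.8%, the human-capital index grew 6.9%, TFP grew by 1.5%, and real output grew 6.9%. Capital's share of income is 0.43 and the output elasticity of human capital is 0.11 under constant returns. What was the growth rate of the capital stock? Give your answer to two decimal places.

Labor's share = 1 − 0.43 − 0.11 = 0.46.
gY = gA + 0.11×6.9 + 0.46×(-0.8) + 0.43×g.
0.43×g = 6.9 − 1.5 − 0.391 = 5.009.
g = 5.009 / 0.43 = 11.6488%.

11.65%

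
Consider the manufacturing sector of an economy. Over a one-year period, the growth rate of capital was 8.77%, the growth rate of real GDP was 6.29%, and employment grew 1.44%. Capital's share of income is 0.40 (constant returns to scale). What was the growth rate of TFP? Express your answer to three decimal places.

Labor's share = 1 − 0.4 = 0.6.
Capital: 0.4 × 8.77 = 3.508 pp.
Employment: 0.6 × 1.44 = 0.864 pp.
TFP growth = 6.29 − 4.372 = 1.918%.

1.918%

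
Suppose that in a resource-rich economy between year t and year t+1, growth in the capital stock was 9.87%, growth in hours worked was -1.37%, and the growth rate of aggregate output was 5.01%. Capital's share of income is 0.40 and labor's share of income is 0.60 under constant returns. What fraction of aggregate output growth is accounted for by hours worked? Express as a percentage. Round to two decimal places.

Labor's share = 1 − 0.4 = 0.6.
Hours worked contributed 0.6 × (-1.37) = -0.822 pp.
Share of growth = -0.822 / 5.01 × 100 = -16.4072%.

Hours worked accounted for -16.41% of growth.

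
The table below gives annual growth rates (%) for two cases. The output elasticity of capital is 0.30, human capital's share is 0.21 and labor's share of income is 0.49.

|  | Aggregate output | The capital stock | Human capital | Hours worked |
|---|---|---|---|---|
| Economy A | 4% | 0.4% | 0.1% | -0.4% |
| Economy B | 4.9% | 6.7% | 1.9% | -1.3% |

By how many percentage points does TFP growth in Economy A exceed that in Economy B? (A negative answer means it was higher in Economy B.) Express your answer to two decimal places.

Labor's share = 1 − 0.3 − 0.21 = 0.49.
Economy A: TFP = 4 − 0.12 − 0.021 + 0.196 = 4.055%.
Economy B: TFP = 4.9 − 2.01 − 0.399 + 0.637 = 3.128%.
Difference = 4.055 − (3.128) = 0.927 pp.

0.93 percentage points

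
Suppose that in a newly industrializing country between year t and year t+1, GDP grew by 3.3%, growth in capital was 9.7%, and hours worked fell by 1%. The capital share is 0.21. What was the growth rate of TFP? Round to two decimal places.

Labor's share = 1 − 0.21 = 0.79.
Capital: 0.21 × 9.7 = 2.037 pp.
Hours worked: 0.79 × (-1) = -0.79 pp.
TFP growth = 3.3 − 1.247 = 2.053%.

TFP grew 2.05%.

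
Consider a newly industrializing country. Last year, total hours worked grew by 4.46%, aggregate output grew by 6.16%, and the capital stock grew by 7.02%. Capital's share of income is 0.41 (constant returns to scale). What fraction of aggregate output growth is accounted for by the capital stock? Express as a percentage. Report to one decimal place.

The capital stock contributed 0.41 × 7.02 = 2.8782 pp.
Share of growth = 2.8782 / 6.16 × 100 = 46.724%.

46.7%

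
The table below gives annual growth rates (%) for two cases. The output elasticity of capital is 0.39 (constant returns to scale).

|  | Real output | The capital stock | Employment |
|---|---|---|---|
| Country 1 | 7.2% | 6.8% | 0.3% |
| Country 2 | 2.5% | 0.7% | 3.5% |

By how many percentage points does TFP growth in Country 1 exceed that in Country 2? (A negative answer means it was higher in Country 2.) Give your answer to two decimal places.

4.27 percentage points

Labor's share = 1 − 0.39 = 0.61.
Country 1: TFP = 7.2 − 2.652 − 0.183 = 4.365%.
Country 2: TFP = 2.5 − 0.273 − 2.135 = 0.092%.
Difference = 4.365 − (0.092) = 4.273 pp.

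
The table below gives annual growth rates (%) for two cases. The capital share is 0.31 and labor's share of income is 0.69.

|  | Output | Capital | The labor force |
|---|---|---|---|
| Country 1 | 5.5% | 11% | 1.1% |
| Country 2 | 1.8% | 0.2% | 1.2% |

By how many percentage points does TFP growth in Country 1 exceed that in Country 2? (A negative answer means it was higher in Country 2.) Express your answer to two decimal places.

Labor's share = 1 − 0.31 = 0.69.
Country 1: TFP = 5.5 − 3.41 − 0.759 = 1.331%.
Country 2: TFP = 1.8 − 0.062 − 0.828 = 0.91%.
Difference = 1.331 − (0.91) = 0.421 pp.

0.42 percentage points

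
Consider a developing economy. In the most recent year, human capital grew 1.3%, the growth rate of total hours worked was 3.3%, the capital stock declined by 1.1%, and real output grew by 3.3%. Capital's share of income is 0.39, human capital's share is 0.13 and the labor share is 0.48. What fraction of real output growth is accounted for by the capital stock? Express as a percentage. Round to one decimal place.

The capital stock accounted for -13.0% of growth.

The capital stock contributed 0.39 × (-1.1) = -0.429 pp.
Share of growth = -0.429 / 3.3 × 100 = -13%.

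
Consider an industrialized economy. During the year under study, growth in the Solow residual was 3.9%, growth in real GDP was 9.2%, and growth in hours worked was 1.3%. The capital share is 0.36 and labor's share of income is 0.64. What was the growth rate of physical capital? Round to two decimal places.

Physical capital grew 12.41%.

Labor's share = 1 − 0.36 = 0.64.
gY = gA + 0.64×1.3 + 0.36×g.
0.36×g = 9.2 − 3.9 − 0.832 = 4.468.
g = 4.468 / 0.36 = 12.4111%.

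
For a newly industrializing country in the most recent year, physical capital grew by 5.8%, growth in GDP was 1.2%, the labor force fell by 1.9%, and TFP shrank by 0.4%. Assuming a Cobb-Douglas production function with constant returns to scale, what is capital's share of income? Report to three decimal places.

Capital's share of income is 0.455.

gY = gA + α·gK + (1−α)·gL, so gY − gA − gL = α(gK − gL).
1.2 + 0.4 + 1.9 = α × (5.8 − (-1.9)).
3.5 = 7.7 α, so α = 0.45455.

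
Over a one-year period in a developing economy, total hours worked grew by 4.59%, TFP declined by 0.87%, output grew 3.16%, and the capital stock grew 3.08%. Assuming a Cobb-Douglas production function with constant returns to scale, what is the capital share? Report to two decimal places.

gY = gA + α·gK + (1−α)·gL, so gY − gA − gL = α(gK − gL).
3.16 + 0.87 − 4.59 = α × (3.08 − 4.59).
-0.56 = -1.51 α, so α = 0.3709.

The capital share is 0.37.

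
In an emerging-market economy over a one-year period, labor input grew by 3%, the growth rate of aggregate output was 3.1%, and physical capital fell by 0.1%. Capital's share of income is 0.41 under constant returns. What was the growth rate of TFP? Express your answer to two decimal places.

1.37%

Labor's share = 1 − 0.41 = 0.59.
Physical capital: 0.41 × (-0.1) = -0.041 pp.
Labor input: 0.59 × 3 = 1.77 pp.
TFP growth = 3.1 − 1.729 = 1.371%.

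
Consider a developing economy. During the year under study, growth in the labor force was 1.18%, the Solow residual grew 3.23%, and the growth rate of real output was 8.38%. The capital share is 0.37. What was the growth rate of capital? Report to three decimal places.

Labor's share = 1 − 0.37 = 0.63.
gY = gA + 0.63×1.18 + 0.37×g.
0.37×g = 8.38 − 3.23 − 0.7434 = 4.4066.
g = 4.4066 / 0.37 = 11.90973%.

11.910%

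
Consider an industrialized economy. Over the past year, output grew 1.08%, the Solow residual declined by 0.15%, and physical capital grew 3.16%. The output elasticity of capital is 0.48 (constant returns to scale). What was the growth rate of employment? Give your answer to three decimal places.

-0.552%

Labor's share = 1 − 0.48 = 0.52.
gY = gA + 0.48×3.16 + 0.52×g.
0.52×g = 1.08 + 0.15 − 1.5168 = -0.2868.
g = -0.2868 / 0.52 = -0.55154%.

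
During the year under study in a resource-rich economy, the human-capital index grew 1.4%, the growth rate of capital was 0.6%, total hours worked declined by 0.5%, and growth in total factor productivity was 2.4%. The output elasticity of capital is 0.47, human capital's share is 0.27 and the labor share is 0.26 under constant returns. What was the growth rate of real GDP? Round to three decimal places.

2.930%

Labor's share = 1 − 0.47 − 0.27 = 0.26.
Capital: 0.47 × 0.6 = 0.282 pp.
The human-capital index: 0.27 × 1.4 = 0.378 pp.
Total hours worked: 0.26 × (-0.5) = -0.13 pp.
Output growth = 2.4 + 0.53 = 2.93%.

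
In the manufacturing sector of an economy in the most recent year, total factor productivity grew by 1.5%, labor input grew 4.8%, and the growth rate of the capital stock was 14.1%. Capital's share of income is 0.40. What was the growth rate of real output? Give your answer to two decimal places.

10.02%

Labor's share = 1 − 0.4 = 0.6.
The capital stock: 0.4 × 14.1 = 5.64 pp.
Labor input: 0.6 × 4.8 = 2.88 pp.
Output growth = 1.5 + 8.52 = 10.02%.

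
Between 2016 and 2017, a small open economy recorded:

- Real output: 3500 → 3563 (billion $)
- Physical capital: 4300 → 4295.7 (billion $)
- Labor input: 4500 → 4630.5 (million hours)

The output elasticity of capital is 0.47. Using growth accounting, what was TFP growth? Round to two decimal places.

Real output growth = (3563 − 3500) / 3500 = 1.8%.
Physical capital growth = (4295.7 − 4300) / 4300 = -0.1%.
Labor input growth = (4630.5 − 4500) / 4500 = 2.9%.
Labor's share = 1 − 0.47 = 0.53.
Physical capital: 0.47 × (-0.1) = -0.047 pp.
Labor input: 0.53 × 2.9 = 1.537 pp.
TFP growth = 1.8 − 1.49 = 0.31%.

0.31%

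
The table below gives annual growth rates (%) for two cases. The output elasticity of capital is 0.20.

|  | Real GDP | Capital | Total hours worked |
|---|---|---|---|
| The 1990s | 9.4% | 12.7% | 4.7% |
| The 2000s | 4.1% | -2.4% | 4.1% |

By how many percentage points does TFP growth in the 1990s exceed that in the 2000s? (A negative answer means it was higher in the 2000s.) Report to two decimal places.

Labor's share = 1 − 0.2 = 0.8.
The 1990s: TFP = 9.4 − 2.54 − 3.76 = 3.1%.
The 2000s: TFP = 4.1 + 0.48 − 3.28 = 1.3%.
Difference = 3.1 − (1.3) = 1.8 pp.

1.80 percentage points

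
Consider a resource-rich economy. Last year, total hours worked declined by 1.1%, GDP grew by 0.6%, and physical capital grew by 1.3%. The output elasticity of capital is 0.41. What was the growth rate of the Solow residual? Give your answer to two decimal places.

Labor's share = 1 − 0.41 = 0.59.
Physical capital: 0.41 × 1.3 = 0.533 pp.
Total hours worked: 0.59 × (-1.1) = -0.649 pp.
TFP growth = 0.6 + 0.116 = 0.716%.

0.72%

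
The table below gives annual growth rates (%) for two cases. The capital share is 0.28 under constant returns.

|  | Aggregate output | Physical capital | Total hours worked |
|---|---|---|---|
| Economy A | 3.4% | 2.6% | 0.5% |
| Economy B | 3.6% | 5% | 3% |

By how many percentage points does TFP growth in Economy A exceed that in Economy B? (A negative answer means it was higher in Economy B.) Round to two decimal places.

Labor's share = 1 − 0.28 = 0.72.
Economy A: TFP = 3.4 − 0.728 − 0.36 = 2.312%.
Economy B: TFP = 3.6 − 1.4 − 2.16 = 0.04%.
Difference = 2.312 − (0.04) = 2.272 pp.

2.27 percentage points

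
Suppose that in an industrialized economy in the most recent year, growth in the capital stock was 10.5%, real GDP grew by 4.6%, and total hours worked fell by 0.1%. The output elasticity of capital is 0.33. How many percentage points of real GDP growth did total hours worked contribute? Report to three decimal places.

-0.067

Labor's share = 1 − 0.33 = 0.67.
Contribution = share × growth = 0.67 × (-0.1) = -0.067 pp.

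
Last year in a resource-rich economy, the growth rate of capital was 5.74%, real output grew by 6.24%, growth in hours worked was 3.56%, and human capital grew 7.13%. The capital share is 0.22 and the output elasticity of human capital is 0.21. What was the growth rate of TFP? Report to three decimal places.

Labor's share = 1 − 0.22 − 0.21 = 0.57.
Capital: 0.22 × 5.74 = 1.2628 pp.
Human capital: 0.21 × 7.13 = 1.4973 pp.
Hours worked: 0.57 × 3.56 = 2.0292 pp.
TFP growth = 6.24 − 4.7893 = 1.4507%.

1.451%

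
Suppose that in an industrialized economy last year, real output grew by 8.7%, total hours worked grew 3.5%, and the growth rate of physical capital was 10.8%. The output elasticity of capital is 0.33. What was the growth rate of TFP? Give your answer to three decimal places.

TFP growth was 2.791%.

Labor's share = 1 − 0.33 = 0.67.
Physical capital: 0.33 × 10.8 = 3.564 pp.
Total hours worked: 0.67 × 3.5 = 2.345 pp.
TFP growth = 8.7 − 5.909 = 2.791%.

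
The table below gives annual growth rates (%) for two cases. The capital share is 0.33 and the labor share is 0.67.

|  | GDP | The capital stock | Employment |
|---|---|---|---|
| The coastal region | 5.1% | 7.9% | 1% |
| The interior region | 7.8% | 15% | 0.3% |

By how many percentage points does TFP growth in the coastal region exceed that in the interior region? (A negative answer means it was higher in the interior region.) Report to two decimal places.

Labor's share = 1 − 0.33 = 0.67.
The coastal region: TFP = 5.1 − 2.607 − 0.67 = 1.823%.
The interior region: TFP = 7.8 − 4.95 − 0.201 = 2.649%.
Difference = 1.823 − (2.649) = -0.826 pp.

-0.83 percentage points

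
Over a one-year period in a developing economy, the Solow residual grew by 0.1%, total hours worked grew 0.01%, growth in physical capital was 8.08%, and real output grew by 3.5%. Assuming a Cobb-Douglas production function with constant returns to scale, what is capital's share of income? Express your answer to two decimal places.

gY = gA + α·gK + (1−α)·gL, so gY − gA − gL = α(gK − gL).
3.5 − 0.1 − 0.01 = α × (8.08 − 0.01).
3.39 = 8.07 α, so α = 0.4201.

α = 0.42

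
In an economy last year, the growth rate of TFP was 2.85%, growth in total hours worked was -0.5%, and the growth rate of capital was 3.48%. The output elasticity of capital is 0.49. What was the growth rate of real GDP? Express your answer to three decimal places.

Labor's share = 1 − 0.49 = 0.51.
Capital: 0.49 × 3.48 = 1.7052 pp.
Total hours worked: 0.51 × (-0.5) = -0.255 pp.
Output growth = 2.85 + 1.4502 = 4.3002%.

4.300%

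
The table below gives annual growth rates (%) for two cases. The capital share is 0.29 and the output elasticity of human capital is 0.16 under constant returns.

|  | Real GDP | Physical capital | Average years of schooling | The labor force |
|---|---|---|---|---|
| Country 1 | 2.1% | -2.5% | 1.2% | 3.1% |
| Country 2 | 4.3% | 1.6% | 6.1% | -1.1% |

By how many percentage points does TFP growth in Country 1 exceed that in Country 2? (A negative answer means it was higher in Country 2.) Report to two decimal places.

Labor's share = 1 − 0.29 − 0.16 = 0.55.
Country 1: TFP = 2.1 + 0.725 − 0.192 − 1.705 = 0.928%.
Country 2: TFP = 4.3 − 0.464 − 0.976 + 0.605 = 3.465%.
Difference = 0.928 − (3.465) = -2.537 pp.

-2.54 percentage points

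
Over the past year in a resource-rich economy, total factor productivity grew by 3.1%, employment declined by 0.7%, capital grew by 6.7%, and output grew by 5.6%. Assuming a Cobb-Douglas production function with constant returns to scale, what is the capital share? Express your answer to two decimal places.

gY = gA + α·gK + (1−α)·gL, so gY − gA − gL = α(gK − gL).
5.6 − 3.1 + 0.7 = α × (6.7 − (-0.7)).
3.2 = 7.4 α, so α = 0.4324.

The capital share is 0.43.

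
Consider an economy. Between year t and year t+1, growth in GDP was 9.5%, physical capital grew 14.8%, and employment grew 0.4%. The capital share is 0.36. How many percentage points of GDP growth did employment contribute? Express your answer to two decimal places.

Labor's share = 1 − 0.36 = 0.64.
Contribution = share × growth = 0.64 × 0.4 = 0.256 pp.

0.26 percentage points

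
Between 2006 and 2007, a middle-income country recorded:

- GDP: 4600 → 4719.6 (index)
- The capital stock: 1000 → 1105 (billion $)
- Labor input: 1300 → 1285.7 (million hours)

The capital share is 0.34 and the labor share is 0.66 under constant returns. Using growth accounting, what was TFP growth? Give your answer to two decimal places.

GDP growth = (4719.6 − 4600) / 4600 = 2.6%.
The capital stock growth = (1105 − 1000) / 1000 = 10.5%.
Labor input growth = (1285.7 − 1300) / 1300 = -1.1%.
Labor's share = 1 − 0.34 = 0.66.
The capital stock: 0.34 × 10.5 = 3.57 pp.
Labor input: 0.66 × (-1.1) = -0.726 pp.
TFP growth = 2.6 − 2.844 = -0.244%.

-0.24%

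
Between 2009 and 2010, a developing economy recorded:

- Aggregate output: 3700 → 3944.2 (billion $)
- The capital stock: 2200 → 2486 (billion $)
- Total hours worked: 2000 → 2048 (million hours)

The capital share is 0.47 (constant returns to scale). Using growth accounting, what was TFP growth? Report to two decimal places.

Aggregate output growth = (3944.2 − 3700) / 3700 = 6.6%.
The capital stock growth = (2486 − 2200) / 2200 = 13%.
Total hours worked growth = (2048 − 2000) / 2000 = 2.4%.
Labor's share = 1 − 0.47 = 0.53.
The capital stock: 0.47 × 13 = 6.11 pp.
Total hours worked: 0.53 × 2.4 = 1.272 pp.
TFP growth = 6.6 − 7.382 = -0.782%.

-0.78%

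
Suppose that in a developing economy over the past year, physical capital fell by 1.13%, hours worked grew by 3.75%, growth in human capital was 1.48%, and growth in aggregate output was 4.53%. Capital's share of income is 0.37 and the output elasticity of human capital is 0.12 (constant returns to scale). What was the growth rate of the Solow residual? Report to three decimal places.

Labor's share = 1 − 0.37 − 0.12 = 0.51.
Physical capital: 0.37 × (-1.13) = -0.4181 pp.
Human capital: 0.12 × 1.48 = 0.1776 pp.
Hours worked: 0.51 × 3.75 = 1.9125 pp.
TFP growth = 4.53 − 1.672 = 2.858%.

2.858%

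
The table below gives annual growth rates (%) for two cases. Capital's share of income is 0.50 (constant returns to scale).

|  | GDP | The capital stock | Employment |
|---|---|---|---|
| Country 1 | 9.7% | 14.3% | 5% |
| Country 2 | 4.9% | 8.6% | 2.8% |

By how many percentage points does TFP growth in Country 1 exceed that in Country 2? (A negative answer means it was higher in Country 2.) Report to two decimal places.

Labor's share = 1 − 0.5 = 0.5.
Country 1: TFP = 9.7 − 7.15 − 2.5 = 0.05%.
Country 2: TFP = 4.9 − 4.3 − 1.4 = -0.8%.
Difference = 0.05 − (-0.8) = 0.85 pp.

0.85 percentage points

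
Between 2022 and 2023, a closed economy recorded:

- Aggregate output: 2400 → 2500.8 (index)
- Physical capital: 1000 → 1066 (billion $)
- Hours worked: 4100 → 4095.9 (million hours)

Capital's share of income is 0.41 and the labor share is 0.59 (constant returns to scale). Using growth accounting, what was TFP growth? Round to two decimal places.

Aggregate output growth = (2500.8 − 2400) / 2400 = 4.2%.
Physical capital growth = (1066 − 1000) / 1000 = 6.6%.
Hours worked growth = (4095.9 − 4100) / 4100 = -0.1%.
Labor's share = 1 − 0.41 = 0.59.
Physical capital: 0.41 × 6.6 = 2.706 pp.
Hours worked: 0.59 × (-0.1) = -0.059 pp.
TFP growth = 4.2 − 2.647 = 1.553%.

1.55%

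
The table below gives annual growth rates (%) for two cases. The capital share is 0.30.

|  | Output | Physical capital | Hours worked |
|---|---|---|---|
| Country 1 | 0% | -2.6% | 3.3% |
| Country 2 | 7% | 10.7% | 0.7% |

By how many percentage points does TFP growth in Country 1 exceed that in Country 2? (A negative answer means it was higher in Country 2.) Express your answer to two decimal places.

Labor's share = 1 − 0.3 = 0.7.
Country 1: TFP = 0 + 0.78 − 2.31 = -1.53%.
Country 2: TFP = 7 − 3.21 − 0.49 = 3.3%.
Difference = -1.53 − (3.3) = -4.83 pp.

-4.83 percentage points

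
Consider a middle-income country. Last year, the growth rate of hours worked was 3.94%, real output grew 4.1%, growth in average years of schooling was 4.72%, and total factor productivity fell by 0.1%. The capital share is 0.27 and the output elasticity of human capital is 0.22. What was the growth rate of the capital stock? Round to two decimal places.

4.27%

Labor's share = 1 − 0.27 − 0.22 = 0.51.
gY = gA + 0.22×4.72 + 0.51×3.94 + 0.27×g.
0.27×g = 4.1 + 0.1 − 3.0478 = 1.1522.
g = 1.1522 / 0.27 = 4.2674%.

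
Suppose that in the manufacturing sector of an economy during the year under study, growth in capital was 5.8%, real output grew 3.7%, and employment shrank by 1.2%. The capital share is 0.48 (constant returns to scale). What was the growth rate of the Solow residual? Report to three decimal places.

1.540%

Labor's share = 1 − 0.48 = 0.52.
Capital: 0.48 × 5.8 = 2.784 pp.
Employment: 0.52 × (-1.2) = -0.624 pp.
TFP growth = 3.7 − 2.16 = 1.54%.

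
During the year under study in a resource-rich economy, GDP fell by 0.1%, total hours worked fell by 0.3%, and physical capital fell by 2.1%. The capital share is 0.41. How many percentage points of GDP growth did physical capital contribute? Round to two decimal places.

Contribution = share × growth = 0.41 × (-2.1) = -0.861 pp.

-0.86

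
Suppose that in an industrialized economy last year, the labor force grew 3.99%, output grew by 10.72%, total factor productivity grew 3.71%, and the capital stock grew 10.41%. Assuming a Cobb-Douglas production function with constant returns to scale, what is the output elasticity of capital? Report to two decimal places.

The output elasticity of capital is 0.47.

gY = gA + α·gK + (1−α)·gL, so gY − gA − gL = α(gK − gL).
10.72 − 3.71 − 3.99 = α × (10.41 − 3.99).
3.02 = 6.42 α, so α = 0.4704.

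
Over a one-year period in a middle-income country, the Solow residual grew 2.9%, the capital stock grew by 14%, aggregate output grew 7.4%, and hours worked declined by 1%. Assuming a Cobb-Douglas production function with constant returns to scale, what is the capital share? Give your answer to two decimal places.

gY = gA + α·gK + (1−α)·gL, so gY − gA − gL = α(gK − gL).
7.4 − 2.9 + 1 = α × (14 − (-1)).
5.5 = 15 α, so α = 0.3667.

α = 0.37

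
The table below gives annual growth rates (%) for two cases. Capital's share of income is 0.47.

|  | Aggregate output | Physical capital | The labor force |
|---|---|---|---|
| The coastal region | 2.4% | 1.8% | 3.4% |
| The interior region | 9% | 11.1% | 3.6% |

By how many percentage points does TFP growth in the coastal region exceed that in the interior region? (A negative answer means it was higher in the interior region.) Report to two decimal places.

-2.12 percentage points

Labor's share = 1 − 0.47 = 0.53.
The coastal region: TFP = 2.4 − 0.846 − 1.802 = -0.248%.
The interior region: TFP = 9 − 5.217 − 1.908 = 1.875%.
Difference = -0.248 − (1.875) = -2.123 pp.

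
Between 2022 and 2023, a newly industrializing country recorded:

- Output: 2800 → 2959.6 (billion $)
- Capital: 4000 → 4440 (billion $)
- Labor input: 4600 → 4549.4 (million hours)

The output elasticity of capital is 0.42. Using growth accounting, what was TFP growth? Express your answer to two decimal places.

TFP growth was 1.72%.

Output growth = (2959.6 − 2800) / 2800 = 5.7%.
Capital growth = (4440 − 4000) / 4000 = 11%.
Labor input growth = (4549.4 − 4600) / 4600 = -1.1%.
Labor's share = 1 − 0.42 = 0.58.
Capital: 0.42 × 11 = 4.62 pp.
Labor input: 0.58 × (-1.1) = -0.638 pp.
TFP growth = 5.7 − 3.982 = 1.718%.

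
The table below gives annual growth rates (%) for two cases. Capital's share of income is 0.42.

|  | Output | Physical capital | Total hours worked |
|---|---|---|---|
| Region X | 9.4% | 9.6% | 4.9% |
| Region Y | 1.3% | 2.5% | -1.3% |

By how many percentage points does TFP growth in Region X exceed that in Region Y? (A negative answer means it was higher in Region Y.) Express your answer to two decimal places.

1.52 percentage points

Labor's share = 1 − 0.42 = 0.58.
Region X: TFP = 9.4 − 4.032 − 2.842 = 2.526%.
Region Y: TFP = 1.3 − 1.05 + 0.754 = 1.004%.
Difference = 2.526 − (1.004) = 1.522 pp.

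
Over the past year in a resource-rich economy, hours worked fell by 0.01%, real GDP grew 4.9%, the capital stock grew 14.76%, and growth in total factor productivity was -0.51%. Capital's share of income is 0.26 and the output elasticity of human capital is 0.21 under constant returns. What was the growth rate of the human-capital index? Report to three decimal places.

Labor's share = 1 − 0.26 − 0.21 = 0.53.
gY = gA + 0.26×14.76 + 0.53×(-0.01) + 0.21×g.
0.21×g = 4.9 + 0.51 − 3.8323 = 1.5777.
g = 1.5777 / 0.21 = 7.51286%.

7.513%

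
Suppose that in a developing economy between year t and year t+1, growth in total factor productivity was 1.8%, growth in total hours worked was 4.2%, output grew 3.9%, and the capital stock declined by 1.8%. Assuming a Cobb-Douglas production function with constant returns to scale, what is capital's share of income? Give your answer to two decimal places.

Capital's share of income is 0.35.

gY = gA + α·gK + (1−α)·gL, so gY − gA − gL = α(gK − gL).
3.9 − 1.8 − 4.2 = α × (-1.8 − 4.2).
-2.1 = -6 α, so α = 0.35.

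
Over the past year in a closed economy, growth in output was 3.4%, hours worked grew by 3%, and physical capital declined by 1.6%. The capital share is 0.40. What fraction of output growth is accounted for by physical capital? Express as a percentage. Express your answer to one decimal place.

Physical capital contributed 0.4 × (-1.6) = -0.64 pp.
Share of growth = -0.64 / 3.4 × 100 = -18.824%.

Physical capital accounted for -18.8% of growth.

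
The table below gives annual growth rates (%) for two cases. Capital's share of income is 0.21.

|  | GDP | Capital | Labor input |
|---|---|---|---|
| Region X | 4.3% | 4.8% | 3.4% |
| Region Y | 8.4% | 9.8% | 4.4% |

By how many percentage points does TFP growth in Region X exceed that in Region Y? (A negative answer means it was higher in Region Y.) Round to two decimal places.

Labor's share = 1 − 0.21 = 0.79.
Region X: TFP = 4.3 − 1.008 − 2.686 = 0.606%.
Region Y: TFP = 8.4 − 2.058 − 3.476 = 2.866%.
Difference = 0.606 − (2.866) = -2.26 pp.

-2.26 percentage points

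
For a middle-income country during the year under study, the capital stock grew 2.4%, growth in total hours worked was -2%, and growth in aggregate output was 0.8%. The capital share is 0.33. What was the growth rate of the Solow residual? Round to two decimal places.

1.35%

Labor's share = 1 − 0.33 = 0.67.
The capital stock: 0.33 × 2.4 = 0.792 pp.
Total hours worked: 0.67 × (-2) = -1.34 pp.
TFP growth = 0.8 + 0.548 = 1.348%.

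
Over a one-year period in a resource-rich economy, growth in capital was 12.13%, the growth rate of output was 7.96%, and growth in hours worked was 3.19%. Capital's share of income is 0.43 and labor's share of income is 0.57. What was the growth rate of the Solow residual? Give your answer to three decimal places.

0.926%

Labor's share = 1 − 0.43 = 0.57.
Capital: 0.43 × 12.13 = 5.2159 pp.
Hours worked: 0.57 × 3.19 = 1.8183 pp.
TFP growth = 7.96 − 7.0342 = 0.9258%.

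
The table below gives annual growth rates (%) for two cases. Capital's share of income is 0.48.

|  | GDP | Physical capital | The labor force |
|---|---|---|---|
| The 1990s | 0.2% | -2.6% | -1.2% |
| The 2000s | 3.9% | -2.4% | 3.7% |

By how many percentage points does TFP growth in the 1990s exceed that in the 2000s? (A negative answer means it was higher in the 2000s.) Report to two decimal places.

Labor's share = 1 − 0.48 = 0.52.
The 1990s: TFP = 0.2 + 1.248 + 0.624 = 2.072%.
The 2000s: TFP = 3.9 + 1.152 − 1.924 = 3.128%.
Difference = 2.072 − (3.128) = -1.056 pp.

-1.06 percentage points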